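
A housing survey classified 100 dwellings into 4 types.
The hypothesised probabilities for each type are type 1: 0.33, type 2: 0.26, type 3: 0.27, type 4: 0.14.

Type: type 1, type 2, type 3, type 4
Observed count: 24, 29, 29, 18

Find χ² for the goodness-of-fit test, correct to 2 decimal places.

4.09

Expected counts E_i = n·p_i: 100×0.33 = 33, 100×0.26 = 26, 100×0.27 = 27, 100×0.14 = 14.
cat         O        E   (O−E)²/E
type 1     24       33      2.455
type 2     29       26      0.346
type 3     29       27      0.148
type 4     18       14      1.143
Sum = 4.09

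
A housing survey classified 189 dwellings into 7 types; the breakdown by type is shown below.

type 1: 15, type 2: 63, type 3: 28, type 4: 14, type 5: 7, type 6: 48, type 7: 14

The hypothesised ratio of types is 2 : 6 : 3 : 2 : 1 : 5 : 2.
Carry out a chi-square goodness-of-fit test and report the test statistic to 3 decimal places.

Ratio total = 21. Expected counts: 189×2/21 = 18, 189×6/21 = 54, 189×3/21 = 27, 189×2/21 = 18, 189×1/21 = 9, 189×5/21 = 45, 189×2/21 = 18.
cat         O        E   (O−E)²/E
type 1     15       18     0.5000
type 2     63       54     1.5000
type 3     28       27     0.0370
type 4     14       18     0.8889
type 5      7        9     0.4444
type 6     48       45     0.2000
type 7     14       18     0.8889
Sum = 4.459

4.459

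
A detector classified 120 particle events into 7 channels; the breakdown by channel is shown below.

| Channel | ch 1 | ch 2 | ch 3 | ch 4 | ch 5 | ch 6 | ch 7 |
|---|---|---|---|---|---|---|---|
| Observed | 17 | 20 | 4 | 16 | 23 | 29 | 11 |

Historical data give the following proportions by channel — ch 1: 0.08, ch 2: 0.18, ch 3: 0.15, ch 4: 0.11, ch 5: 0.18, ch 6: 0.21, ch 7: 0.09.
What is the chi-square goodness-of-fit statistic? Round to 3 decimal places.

Expected counts E_i = n·p_i: 120×0.08 = 9.6, 120×0.18 = 21.6, 120×0.15 = 18, 120×0.11 = 13.2, 120×0.18 = 21.6, 120×0.21 = 25.2, 120×0.09 = 10.8.
ch 1: (17 − 9.6)²/9.6 = 54.76/9.6 = 5.7042
ch 2: (20 − 21.6)²/21.6 = 2.56/21.6 = 0.1185
ch 3: (4 − 18)²/18 = 196/18 = 10.8889
ch 4: (16 − 13.2)²/13.2 = 7.84/13.2 = 0.5939
ch 5: (23 − 21.6)²/21.6 = 1.96/21.6 = 0.0907
ch 6: (29 − 25.2)²/25.2 = 14.44/25.2 = 0.5730
ch 7: (11 − 10.8)²/10.8 = 0.04/10.8 = 0.0037
Sum = 17.973

17.973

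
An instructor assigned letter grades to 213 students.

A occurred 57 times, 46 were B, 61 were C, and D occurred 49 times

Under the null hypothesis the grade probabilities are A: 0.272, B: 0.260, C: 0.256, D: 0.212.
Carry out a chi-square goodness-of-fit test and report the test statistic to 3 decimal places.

Expected counts E_i = n·p_i: 213×0.272 = 57.936, 213×0.260 = 55.38, 213×0.256 = 54.528, 213×0.212 = 45.156.
A: (57 − 57.936)²/57.936 = 0.876096/57.936 = 0.0151
B: (46 − 55.38)²/55.38 = 87.9844/55.38 = 1.5887
C: (61 − 54.528)²/54.528 = 41.886784/54.528 = 0.7682
D: (49 − 45.156)²/45.156 = 14.776336/45.156 = 0.3272
Sum = 2.699

2.699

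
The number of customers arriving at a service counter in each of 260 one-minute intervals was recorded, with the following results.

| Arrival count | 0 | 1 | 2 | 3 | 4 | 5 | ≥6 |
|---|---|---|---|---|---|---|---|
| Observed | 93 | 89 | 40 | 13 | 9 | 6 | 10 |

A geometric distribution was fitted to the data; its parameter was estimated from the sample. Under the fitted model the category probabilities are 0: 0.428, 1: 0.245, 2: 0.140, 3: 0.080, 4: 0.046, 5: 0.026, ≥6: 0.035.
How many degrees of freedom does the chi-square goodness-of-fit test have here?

5

There are k = 7 categories and 1 parameter estimated from the data, so df = 7 − 1 − 1 = 5.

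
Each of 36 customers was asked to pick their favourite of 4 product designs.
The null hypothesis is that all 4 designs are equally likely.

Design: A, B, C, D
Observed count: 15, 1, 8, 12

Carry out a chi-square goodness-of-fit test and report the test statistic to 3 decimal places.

12.222

Expected count for each of the 4 categories: 36/4 = 9.
cat         O        E   (O−E)²/E
A          15        9     4.0000
B           1        9     7.1111
C           8        9     0.1111
D          12        9     1.0000
Sum = 12.222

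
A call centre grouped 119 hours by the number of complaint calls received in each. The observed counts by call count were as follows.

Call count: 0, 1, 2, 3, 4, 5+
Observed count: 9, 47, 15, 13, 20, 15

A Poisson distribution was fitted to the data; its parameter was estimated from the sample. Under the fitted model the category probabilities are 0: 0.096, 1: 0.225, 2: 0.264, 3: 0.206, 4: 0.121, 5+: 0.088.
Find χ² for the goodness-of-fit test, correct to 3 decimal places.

33.914

Expected counts E_i = n·p_i: 119×0.096 = 11.424, 119×0.225 = 26.775, 119×0.264 = 31.416, 119×0.206 = 24.514, 119×0.121 = 14.399, 119×0.088 = 10.472.
χ² = (9−11.424)²/11.424 + (47−26.775)²/26.775 + (15−31.416)²/31.416 + (13−24.514)²/24.514 + (20−14.399)²/14.399 + (15−10.472)²/10.472
   = 0.5143 + 15.2773 + 8.5780 + 5.4080 + 2.1787 + 1.9579
Sum = 33.914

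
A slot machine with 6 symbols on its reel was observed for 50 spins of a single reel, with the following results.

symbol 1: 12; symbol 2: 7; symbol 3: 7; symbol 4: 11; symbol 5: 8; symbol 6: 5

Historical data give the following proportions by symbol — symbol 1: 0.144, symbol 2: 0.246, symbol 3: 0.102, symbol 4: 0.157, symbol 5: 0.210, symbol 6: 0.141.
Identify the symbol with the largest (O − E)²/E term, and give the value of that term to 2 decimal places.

symbol 1, 3.20

Expected counts E_i = n·p_i: 50×0.144 = 7.2, 50×0.246 = 12.3, 50×0.102 = 5.1, 50×0.157 = 7.85, 50×0.210 = 10.5, 50×0.141 = 7.05.
χ² = (12−7.2)²/7.2 + (7−12.3)²/12.3 + (7−5.1)²/5.1 + (11−7.85)²/7.85 + (8−10.5)²/10.5 + (5−7.05)²/7.05
   = 3.200 + 2.284 + 0.708 + 1.264 + 0.595 + 0.596
The largest term is for symbol 1: 3.20.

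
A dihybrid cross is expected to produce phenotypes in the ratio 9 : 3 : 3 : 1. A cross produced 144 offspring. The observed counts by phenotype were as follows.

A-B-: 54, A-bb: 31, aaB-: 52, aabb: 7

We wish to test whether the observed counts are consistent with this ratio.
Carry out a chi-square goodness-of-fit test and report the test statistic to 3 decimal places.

Ratio total = 16. Expected counts: 144×9/16 = 81, 144×3/16 = 27, 144×3/16 = 27, 144×1/16 = 9.
A-B-: (54 − 81)²/81 = 729/81 = 9.0000
A-bb: (31 − 27)²/27 = 16/27 = 0.5926
aaB-: (52 − 27)²/27 = 625/27 = 23.1481
aabb: (7 − 9)²/9 = 4/9 = 0.4444
Sum = 33.185

33.185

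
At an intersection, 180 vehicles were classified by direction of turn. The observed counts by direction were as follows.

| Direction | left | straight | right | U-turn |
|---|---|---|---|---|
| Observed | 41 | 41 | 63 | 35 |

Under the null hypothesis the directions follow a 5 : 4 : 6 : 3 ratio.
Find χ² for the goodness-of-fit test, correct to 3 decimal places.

2.628

Ratio total = 18. Expected counts: 180×5/18 = 50, 180×4/18 = 40, 180×6/18 = 60, 180×3/18 = 30.
χ² = (41−50)²/50 + (41−40)²/40 + (63−60)²/60 + (35−30)²/30
   = 1.6200 + 0.0250 + 0.1500 + 0.8333
Sum = 2.628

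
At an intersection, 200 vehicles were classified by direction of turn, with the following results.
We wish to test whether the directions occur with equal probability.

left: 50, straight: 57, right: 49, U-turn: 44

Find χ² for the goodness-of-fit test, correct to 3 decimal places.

1.720

Expected count for each of the 4 categories: 200/4 = 50.
left: (50 − 50)²/50 = 0/50 = 0.0000
straight: (57 − 50)²/50 = 49/50 = 0.9800
right: (49 − 50)²/50 = 1/50 = 0.0200
U-turn: (44 − 50)²/50 = 36/50 = 0.7200
Sum = 1.720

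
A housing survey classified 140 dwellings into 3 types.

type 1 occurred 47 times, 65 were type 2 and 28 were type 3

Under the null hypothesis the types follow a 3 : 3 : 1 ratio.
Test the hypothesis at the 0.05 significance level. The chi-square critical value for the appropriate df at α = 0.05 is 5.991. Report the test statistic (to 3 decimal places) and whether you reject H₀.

Ratio total = 7. Expected counts: 140×3/7 = 60, 140×3/7 = 60, 140×1/7 = 20.
χ² = (47−60)²/60 + (65−60)²/60 + (28−20)²/20
   = 2.8167 + 0.4167 + 3.2000
Sum = 6.433
df = 2. Since 6.433 > 5.991, we reject H₀.

6.433; reject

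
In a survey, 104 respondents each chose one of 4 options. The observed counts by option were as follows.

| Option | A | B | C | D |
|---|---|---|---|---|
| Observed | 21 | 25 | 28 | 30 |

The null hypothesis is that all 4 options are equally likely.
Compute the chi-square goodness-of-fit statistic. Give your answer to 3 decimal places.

Expected count for each of the 4 categories: 104/4 = 26.
cat         O        E   (O−E)²/E
A          21       26     0.9615
B          25       26     0.0385
C          28       26     0.1538
D          30       26     0.6154
Sum = 1.769

1.769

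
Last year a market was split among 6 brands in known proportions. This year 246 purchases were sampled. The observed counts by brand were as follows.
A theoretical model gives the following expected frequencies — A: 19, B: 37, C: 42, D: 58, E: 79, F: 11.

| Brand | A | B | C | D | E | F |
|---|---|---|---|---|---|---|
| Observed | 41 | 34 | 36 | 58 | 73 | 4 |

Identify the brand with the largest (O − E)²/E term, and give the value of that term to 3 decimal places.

A, 25.474

cat         O        E   (O−E)²/E
A          41       19    25.4737
B          34       37     0.2432
C          36       42     0.8571
D          58       58     0.0000
E          73       79     0.4557
F           4       11     4.4545
The largest term is for A: 25.474.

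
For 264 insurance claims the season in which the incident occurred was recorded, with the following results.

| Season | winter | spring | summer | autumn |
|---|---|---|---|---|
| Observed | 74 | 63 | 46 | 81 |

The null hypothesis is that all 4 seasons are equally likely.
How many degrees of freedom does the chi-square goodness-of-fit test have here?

There are k = 4 categories and no parameters were estimated from the data, so df = 4 − 1 = 3.

3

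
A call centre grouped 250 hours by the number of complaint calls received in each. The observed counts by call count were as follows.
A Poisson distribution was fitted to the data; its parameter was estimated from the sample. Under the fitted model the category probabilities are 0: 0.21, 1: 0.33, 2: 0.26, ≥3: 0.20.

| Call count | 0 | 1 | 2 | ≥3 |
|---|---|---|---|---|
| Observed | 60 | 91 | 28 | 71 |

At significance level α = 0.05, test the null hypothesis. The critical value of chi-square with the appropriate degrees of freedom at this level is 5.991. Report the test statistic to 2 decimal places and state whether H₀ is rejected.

Expected counts E_i = n·p_i: 250×0.21 = 52.5, 250×0.33 = 82.5, 250×0.26 = 65, 250×0.20 = 50.
0: (60 − 52.5)²/52.5 = 56.25/52.5 = 1.071
1: (91 − 82.5)²/82.5 = 72.25/82.5 = 0.876
2: (28 − 65)²/65 = 1369/65 = 21.062
≥3: (71 − 50)²/50 = 441/50 = 8.820
Sum = 31.83
df = 2. Since 31.83 > 5.991, we reject H₀.

31.83; reject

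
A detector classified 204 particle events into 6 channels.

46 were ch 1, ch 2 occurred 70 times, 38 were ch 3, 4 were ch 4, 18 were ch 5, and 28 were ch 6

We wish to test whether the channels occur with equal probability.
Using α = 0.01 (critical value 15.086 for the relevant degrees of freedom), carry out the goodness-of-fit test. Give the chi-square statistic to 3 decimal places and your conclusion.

Under H₀ each category has probability 1/6, so each expected count is 204/6 = 34.
χ² = (46−34)²/34 + (70−34)²/34 + (38−34)²/34 + (4−34)²/34 + (18−34)²/34 + (28−34)²/34
   = 4.2353 + 38.1176 + 0.4706 + 26.4706 + 7.5294 + 1.0588
Sum = 77.882
df = 5. Since 77.882 > 15.086, we reject H₀.

77.882; reject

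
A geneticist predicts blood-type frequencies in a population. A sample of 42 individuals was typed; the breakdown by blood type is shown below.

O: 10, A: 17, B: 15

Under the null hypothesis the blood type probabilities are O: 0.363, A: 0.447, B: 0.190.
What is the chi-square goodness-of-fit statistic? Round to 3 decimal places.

8.148

Expected counts E_i = n·p_i: 42×0.363 = 15.246, 42×0.447 = 18.774, 42×0.190 = 7.98.
χ² = (10−15.246)²/15.246 + (17−18.774)²/18.774 + (15−7.98)²/7.98
   = 1.8051 + 0.1676 + 6.1755
Sum = 8.148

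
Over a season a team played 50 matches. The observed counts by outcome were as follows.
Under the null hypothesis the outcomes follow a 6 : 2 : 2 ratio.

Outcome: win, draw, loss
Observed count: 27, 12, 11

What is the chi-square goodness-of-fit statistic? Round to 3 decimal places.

0.800

Ratio total = 10. Expected counts: 50×6/10 = 30, 50×2/10 = 10, 50×2/10 = 10.
win: (27 − 30)²/30 = 9/30 = 0.3000
draw: (12 − 10)²/10 = 4/10 = 0.4000
loss: (11 − 10)²/10 = 1/10 = 0.1000
Sum = 0.800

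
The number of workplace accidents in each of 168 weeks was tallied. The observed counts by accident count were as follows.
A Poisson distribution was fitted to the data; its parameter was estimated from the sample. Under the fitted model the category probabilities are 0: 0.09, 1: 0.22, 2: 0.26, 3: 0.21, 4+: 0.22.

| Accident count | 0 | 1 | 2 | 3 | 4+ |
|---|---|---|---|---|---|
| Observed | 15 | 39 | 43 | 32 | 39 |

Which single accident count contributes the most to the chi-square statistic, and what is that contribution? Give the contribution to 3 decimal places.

3, 0.305

Expected counts E_i = n·p_i: 168×0.09 = 15.12, 168×0.22 = 36.96, 168×0.26 = 43.68, 168×0.21 = 35.28, 168×0.22 = 36.96.
χ² = (15−15.12)²/15.12 + (39−36.96)²/36.96 + (43−43.68)²/43.68 + (32−35.28)²/35.28 + (39−36.96)²/36.96
   = 0.0010 + 0.1126 + 0.0106 + 0.3049 + 0.1126
The largest term is for 3: 0.305.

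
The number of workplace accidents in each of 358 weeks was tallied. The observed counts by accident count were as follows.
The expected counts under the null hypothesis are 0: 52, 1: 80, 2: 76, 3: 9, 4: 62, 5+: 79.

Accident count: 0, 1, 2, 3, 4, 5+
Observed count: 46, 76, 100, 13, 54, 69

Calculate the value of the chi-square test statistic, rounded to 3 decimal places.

12.547

cat         O        E   (O−E)²/E
0          46       52     0.6923
1          76       80     0.2000
2         100       76     7.5789
3          13        9     1.7778
4          54       62     1.0323
5+         69       79     1.2658
Sum = 12.547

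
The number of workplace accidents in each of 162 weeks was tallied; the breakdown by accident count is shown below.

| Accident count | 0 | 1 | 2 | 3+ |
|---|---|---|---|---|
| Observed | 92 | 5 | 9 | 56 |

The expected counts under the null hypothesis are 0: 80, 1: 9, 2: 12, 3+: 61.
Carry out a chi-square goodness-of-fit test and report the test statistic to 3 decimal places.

4.738

cat         O        E   (O−E)²/E
0          92       80     1.8000
1           5        9     1.7778
2           9       12     0.7500
3+         56       61     0.4098
Sum = 4.738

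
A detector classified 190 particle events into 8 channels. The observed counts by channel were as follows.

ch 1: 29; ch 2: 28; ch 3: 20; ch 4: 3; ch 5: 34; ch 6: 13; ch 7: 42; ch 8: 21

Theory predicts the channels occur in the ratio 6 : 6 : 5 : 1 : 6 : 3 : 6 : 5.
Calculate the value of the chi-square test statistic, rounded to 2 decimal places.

Ratio total = 38. Expected counts: 190×6/38 = 30, 190×6/38 = 30, 190×5/38 = 25, 190×1/38 = 5, 190×6/38 = 30, 190×3/38 = 15, 190×6/38 = 30, 190×5/38 = 25.
cat         O        E   (O−E)²/E
ch 1       29       30      0.033
ch 2       28       30      0.133
ch 3       20       25      1.000
ch 4        3        5      0.800
ch 5       34       30      0.533
ch 6       13       15      0.267
ch 7       42       30      4.800
ch 8       21       25      0.640
Sum = 8.21

8.21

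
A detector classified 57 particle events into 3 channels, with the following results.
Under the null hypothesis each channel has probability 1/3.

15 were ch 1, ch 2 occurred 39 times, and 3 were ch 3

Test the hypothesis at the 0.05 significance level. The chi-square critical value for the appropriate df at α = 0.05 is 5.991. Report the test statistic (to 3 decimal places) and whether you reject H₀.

Under H₀ each category has probability 1/3, so each expected count is 57/3 = 19.
ch 1: (15 − 19)²/19 = 16/19 = 0.8421
ch 2: (39 − 19)²/19 = 400/19 = 21.0526
ch 3: (3 − 19)²/19 = 256/19 = 13.4737
Sum = 35.368
df = 2. Since 35.368 > 5.991, we reject H₀.

35.368; reject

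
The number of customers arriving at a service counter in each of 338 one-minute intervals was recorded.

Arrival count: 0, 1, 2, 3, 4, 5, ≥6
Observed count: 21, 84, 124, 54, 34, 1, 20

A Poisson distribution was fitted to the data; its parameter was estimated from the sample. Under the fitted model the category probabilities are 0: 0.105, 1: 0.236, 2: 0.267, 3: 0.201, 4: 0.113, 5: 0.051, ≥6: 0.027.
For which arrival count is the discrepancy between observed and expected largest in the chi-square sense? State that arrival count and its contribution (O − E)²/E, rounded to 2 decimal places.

Expected counts E_i = n·p_i: 338×0.105 = 35.49, 338×0.236 = 79.768, 338×0.267 = 90.246, 338×0.201 = 67.938, 338×0.113 = 38.194, 338×0.051 = 17.238, 338×0.027 = 9.126.
cat         O        E   (O−E)²/E
0          21    35.49      5.916
1          84   79.768      0.225
2         124   90.246     12.625
3          54   67.938      2.859
4          34   38.194      0.461
5           1   17.238     15.296
≥6         20    9.126     12.957
The largest term is for 5: 15.30.

5, 15.30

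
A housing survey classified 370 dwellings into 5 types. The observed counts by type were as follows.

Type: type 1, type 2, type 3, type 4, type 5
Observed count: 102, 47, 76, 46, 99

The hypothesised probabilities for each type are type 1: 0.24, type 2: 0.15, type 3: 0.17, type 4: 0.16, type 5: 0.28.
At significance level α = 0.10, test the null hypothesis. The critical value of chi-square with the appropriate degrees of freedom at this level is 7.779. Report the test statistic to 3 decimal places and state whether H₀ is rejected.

Expected counts E_i = n·p_i: 370×0.24 = 88.8, 370×0.15 = 55.5, 370×0.17 = 62.9, 370×0.16 = 59.2, 370×0.28 = 103.6.
cat         O        E   (O−E)²/E
type 1    102     88.8     1.9622
type 2     47     55.5     1.3018
type 3     76     62.9     2.7283
type 4     46     59.2     2.9432
type 5     99    103.6     0.2042
Sum = 9.140
df = 4. Since 9.140 > 7.779, we reject H₀.

9.140; reject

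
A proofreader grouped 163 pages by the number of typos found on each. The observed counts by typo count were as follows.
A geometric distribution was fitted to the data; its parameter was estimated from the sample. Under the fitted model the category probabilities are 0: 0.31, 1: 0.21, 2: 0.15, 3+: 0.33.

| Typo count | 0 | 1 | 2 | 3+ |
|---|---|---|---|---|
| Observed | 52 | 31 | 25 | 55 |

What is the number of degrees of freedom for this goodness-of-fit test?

There are k = 4 categories and 1 parameter estimated from the data, so df = 4 − 1 − 1 = 2.

2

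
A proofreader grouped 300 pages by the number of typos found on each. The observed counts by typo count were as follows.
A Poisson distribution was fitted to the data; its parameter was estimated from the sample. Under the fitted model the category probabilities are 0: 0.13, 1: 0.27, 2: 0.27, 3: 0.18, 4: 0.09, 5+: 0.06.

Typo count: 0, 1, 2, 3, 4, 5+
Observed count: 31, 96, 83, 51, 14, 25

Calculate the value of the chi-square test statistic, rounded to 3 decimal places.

Expected counts E_i = n·p_i: 300×0.13 = 39, 300×0.27 = 81, 300×0.27 = 81, 300×0.18 = 54, 300×0.09 = 27, 300×0.06 = 18.
cat         O        E   (O−E)²/E
0          31       39     1.6410
1          96       81     2.7778
2          83       81     0.0494
3          51       54     0.1667
4          14       27     6.2593
5+         25       18     2.7222
Sum = 13.616

13.616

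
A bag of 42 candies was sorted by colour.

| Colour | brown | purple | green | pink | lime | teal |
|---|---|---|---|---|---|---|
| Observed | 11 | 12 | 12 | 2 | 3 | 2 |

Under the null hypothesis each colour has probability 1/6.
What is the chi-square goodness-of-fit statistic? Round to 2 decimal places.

18.86

Expected count for each of the 6 categories: 42/6 = 7.
brown: (11 − 7)²/7 = 16/7 = 2.286
purple: (12 − 7)²/7 = 25/7 = 3.571
green: (12 − 7)²/7 = 25/7 = 3.571
pink: (2 − 7)²/7 = 25/7 = 3.571
lime: (3 − 7)²/7 = 16/7 = 2.286
teal: (2 − 7)²/7 = 25/7 = 3.571
Sum = 18.86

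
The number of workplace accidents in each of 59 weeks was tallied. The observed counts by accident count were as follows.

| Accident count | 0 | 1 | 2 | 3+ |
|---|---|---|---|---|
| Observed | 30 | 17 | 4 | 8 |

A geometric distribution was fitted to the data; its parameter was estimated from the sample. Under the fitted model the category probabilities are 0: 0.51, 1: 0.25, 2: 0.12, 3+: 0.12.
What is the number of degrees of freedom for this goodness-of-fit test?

There are k = 4 categories and 1 parameter estimated from the data, so df = 4 − 1 − 1 = 2.

2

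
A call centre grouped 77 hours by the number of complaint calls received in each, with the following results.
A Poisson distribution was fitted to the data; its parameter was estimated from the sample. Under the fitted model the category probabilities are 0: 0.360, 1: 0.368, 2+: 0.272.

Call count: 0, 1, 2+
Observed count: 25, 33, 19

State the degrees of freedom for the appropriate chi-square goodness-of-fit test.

There are k = 3 categories and 1 parameter estimated from the data, so df = 3 − 1 − 1 = 1.

1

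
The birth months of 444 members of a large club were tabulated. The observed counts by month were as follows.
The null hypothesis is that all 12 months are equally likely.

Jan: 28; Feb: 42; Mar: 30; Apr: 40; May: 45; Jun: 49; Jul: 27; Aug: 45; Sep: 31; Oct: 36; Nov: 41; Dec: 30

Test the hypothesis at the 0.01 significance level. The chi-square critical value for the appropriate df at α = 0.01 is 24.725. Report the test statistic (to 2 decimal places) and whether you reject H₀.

17.24; do not reject

Expected count for each of the 12 categories: 444/12 = 37.
cat         O        E   (O−E)²/E
Jan        28       37      2.189
Feb        42       37      0.676
Mar        30       37      1.324
Apr        40       37      0.243
May        45       37      1.730
Jun        49       37      3.892
Jul        27       37      2.703
Aug        45       37      1.730
Sep        31       37      0.973
Oct        36       37      0.027
Nov        41       37      0.432
Dec        30       37      1.324
Sum = 17.24
df = 11. Since 17.24 < 24.725, we do not reject H₀.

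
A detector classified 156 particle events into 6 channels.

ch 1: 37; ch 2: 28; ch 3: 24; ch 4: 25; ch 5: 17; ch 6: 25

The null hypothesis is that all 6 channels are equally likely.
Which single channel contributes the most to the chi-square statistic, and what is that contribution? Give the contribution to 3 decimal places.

ch 1, 4.654

Expected count for each of the 6 categories: 156/6 = 26.
χ² = (37−26)²/26 + (28−26)²/26 + (24−26)²/26 + (25−26)²/26 + (17−26)²/26 + (25−26)²/26
   = 4.6538 + 0.1538 + 0.1538 + 0.0385 + 3.1154 + 0.0385
The largest term is for ch 1: 4.654.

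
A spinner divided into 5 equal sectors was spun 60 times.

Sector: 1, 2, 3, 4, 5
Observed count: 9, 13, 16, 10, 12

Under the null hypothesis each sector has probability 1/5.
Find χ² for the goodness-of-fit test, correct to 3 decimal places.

2.500

Under H₀ each category has probability 1/5, so each expected count is 60/5 = 12.
1: (9 − 12)²/12 = 9/12 = 0.7500
2: (13 − 12)²/12 = 1/12 = 0.0833
3: (16 − 12)²/12 = 16/12 = 1.3333
4: (10 − 12)²/12 = 4/12 = 0.3333
5: (12 − 12)²/12 = 0/12 = 0.0000
Sum = 2.500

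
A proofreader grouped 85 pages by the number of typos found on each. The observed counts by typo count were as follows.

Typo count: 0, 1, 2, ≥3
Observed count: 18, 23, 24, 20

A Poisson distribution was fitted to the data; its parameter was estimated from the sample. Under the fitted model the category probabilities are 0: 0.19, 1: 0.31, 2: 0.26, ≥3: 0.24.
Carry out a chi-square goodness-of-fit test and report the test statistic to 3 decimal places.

Expected counts E_i = n·p_i: 85×0.19 = 16.15, 85×0.31 = 26.35, 85×0.26 = 22.1, 85×0.24 = 20.4.
χ² = (18−16.15)²/16.15 + (23−26.35)²/26.35 + (24−22.1)²/22.1 + (20−20.4)²/20.4
   = 0.2119 + 0.4259 + 0.1633 + 0.0078
Sum = 0.809

0.809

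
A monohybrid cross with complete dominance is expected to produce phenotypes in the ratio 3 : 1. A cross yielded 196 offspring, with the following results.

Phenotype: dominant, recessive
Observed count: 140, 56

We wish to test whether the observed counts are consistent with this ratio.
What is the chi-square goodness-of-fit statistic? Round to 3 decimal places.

Ratio total = 4. Expected counts: 196×3/4 = 147, 196×1/4 = 49.
cat            O        E   (O−E)²/E
dominant     140      147     0.3333
recessive     56       49     1.0000
Sum = 1.333

1.333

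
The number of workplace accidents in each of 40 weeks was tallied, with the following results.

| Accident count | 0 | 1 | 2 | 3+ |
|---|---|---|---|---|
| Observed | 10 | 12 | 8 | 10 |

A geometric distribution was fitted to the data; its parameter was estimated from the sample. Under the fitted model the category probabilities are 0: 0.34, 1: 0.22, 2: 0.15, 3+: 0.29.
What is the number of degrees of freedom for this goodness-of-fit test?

2

There are k = 4 categories and 1 parameter estimated from the data, so df = 4 − 1 − 1 = 2.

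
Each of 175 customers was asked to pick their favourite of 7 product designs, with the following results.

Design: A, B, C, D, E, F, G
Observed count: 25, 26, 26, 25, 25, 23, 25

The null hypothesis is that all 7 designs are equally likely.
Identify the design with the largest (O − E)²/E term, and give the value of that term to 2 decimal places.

Under H₀ each category has probability 1/7, so each expected count is 175/7 = 25.
cat         O        E   (O−E)²/E
A          25       25      0.000
B          26       25      0.040
C          26       25      0.040
D          25       25      0.000
E          25       25      0.000
F          23       25      0.160
G          25       25      0.000
The largest term is for F: 0.16.

F, 0.16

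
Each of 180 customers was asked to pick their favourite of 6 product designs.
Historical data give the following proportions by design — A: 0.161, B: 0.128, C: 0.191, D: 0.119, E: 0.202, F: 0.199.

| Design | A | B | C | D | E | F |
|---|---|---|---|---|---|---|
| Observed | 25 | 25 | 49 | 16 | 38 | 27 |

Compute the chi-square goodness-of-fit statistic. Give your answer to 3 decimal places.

10.548

Expected counts E_i = n·p_i: 180×0.161 = 28.98, 180×0.128 = 23.04, 180×0.191 = 34.38, 180×0.119 = 21.42, 180×0.202 = 36.36, 180×0.199 = 35.82.
χ² = (25−28.98)²/28.98 + (25−23.04)²/23.04 + (49−34.38)²/34.38 + (16−21.42)²/21.42 + (38−36.36)²/36.36 + (27−35.82)²/35.82
   = 0.5466 + 0.1667 + 6.2171 + 1.3714 + 0.0740 + 2.1718
Sum = 10.548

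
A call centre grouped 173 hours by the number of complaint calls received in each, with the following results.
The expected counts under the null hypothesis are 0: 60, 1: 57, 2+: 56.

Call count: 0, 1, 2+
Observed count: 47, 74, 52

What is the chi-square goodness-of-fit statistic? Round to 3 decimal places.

8.173

0: (47 − 60)²/60 = 169/60 = 2.8167
1: (74 − 57)²/57 = 289/57 = 5.0702
2+: (52 − 56)²/56 = 16/56 = 0.2857
Sum = 8.173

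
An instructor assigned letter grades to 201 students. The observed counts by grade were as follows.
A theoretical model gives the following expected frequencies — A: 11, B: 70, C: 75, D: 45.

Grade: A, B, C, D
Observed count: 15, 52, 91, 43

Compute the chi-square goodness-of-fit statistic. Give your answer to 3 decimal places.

9.585

A: (15 − 11)²/11 = 16/11 = 1.4545
B: (52 − 70)²/70 = 324/70 = 4.6286
C: (91 − 75)²/75 = 256/75 = 3.4133
D: (43 − 45)²/45 = 4/45 = 0.0889
Sum = 9.585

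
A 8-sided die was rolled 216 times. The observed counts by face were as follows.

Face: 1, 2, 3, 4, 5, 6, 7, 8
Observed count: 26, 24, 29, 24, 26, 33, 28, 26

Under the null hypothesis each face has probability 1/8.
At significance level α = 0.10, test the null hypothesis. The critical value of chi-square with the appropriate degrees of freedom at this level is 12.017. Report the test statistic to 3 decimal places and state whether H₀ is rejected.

Under H₀ each category has probability 1/8, so each expected count is 216/8 = 27.
χ² = (26−27)²/27 + (24−27)²/27 + (29−27)²/27 + (24−27)²/27 + (26−27)²/27 + (33−27)²/27 + (28−27)²/27 + (26−27)²/27
   = 0.0370 + 0.3333 + 0.1481 + 0.3333 + 0.0370 + 1.3333 + 0.0370 + 0.0370
Sum = 2.296
df = 7. Since 2.296 < 12.017, we do not reject H₀.

2.296; do not reject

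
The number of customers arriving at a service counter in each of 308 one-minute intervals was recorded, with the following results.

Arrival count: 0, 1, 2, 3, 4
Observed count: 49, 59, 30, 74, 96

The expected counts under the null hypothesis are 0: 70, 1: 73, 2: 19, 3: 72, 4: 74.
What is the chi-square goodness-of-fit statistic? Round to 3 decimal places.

21.949

0: (49 − 70)²/70 = 441/70 = 6.3000
1: (59 − 73)²/73 = 196/73 = 2.6849
2: (30 − 19)²/19 = 121/19 = 6.3684
3: (74 − 72)²/72 = 4/72 = 0.0556
4: (96 − 74)²/74 = 484/74 = 6.5405
Sum = 21.949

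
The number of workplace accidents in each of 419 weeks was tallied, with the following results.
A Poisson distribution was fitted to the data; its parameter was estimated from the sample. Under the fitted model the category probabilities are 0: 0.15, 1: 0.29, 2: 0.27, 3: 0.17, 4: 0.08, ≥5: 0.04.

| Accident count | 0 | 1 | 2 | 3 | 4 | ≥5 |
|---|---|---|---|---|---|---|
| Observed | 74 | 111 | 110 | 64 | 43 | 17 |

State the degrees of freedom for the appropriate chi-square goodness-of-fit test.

4

There are k = 6 categories and 1 parameter estimated from the data, so df = 6 − 1 − 1 = 4.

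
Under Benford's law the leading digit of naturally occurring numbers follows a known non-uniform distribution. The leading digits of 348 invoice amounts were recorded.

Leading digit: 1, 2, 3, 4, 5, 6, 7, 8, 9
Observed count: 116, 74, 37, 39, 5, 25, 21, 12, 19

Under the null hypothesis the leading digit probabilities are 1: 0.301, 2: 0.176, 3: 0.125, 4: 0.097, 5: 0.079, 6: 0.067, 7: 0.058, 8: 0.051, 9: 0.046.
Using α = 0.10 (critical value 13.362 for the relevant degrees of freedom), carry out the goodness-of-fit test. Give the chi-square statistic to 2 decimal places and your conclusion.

26.63; reject

Expected counts E_i = n·p_i: 348×0.301 = 104.748, 348×0.176 = 61.248, 348×0.125 = 43.5, 348×0.097 = 33.756, 348×0.079 = 27.492, 348×0.067 = 23.316, 348×0.058 = 20.184, 348×0.051 = 17.748, 348×0.046 = 16.008.
1: (116 − 104.748)²/104.748 = 126.607504/104.748 = 1.209
2: (74 − 61.248)²/61.248 = 162.613504/61.248 = 2.655
3: (37 − 43.5)²/43.5 = 42.25/43.5 = 0.971
4: (39 − 33.756)²/33.756 = 27.499536/33.756 = 0.815
5: (5 − 27.492)²/27.492 = 505.890064/27.492 = 18.401
6: (25 − 23.316)²/23.316 = 2.835856/23.316 = 0.122
7: (21 − 20.184)²/20.184 = 0.665856/20.184 = 0.033
8: (12 − 17.748)²/17.748 = 33.039504/17.748 = 1.862
9: (19 − 16.008)²/16.008 = 8.952064/16.008 = 0.559
Sum = 26.63
df = 8. Since 26.63 > 13.362, we reject H₀.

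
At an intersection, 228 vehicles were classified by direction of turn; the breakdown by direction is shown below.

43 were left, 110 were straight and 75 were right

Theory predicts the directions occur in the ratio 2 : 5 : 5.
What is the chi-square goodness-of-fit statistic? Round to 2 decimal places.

7.24

Ratio total = 12. Expected counts: 228×2/12 = 38, 228×5/12 = 95, 228×5/12 = 95.
χ² = (43−38)²/38 + (110−95)²/95 + (75−95)²/95
   = 0.658 + 2.368 + 4.211
Sum = 7.24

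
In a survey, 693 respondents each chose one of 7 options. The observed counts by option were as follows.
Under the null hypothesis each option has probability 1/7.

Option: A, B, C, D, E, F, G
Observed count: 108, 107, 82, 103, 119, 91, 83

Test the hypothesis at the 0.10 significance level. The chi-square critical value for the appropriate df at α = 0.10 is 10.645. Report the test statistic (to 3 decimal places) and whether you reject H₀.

11.818; reject

Expected count for each of the 7 categories: 693/7 = 99.
cat         O        E   (O−E)²/E
A         108       99     0.8182
B         107       99     0.6465
C          82       99     2.9192
D         103       99     0.1616
E         119       99     4.0404
F          91       99     0.6465
G          83       99     2.5859
Sum = 11.818
df = 6. Since 11.818 > 10.645, we reject H₀.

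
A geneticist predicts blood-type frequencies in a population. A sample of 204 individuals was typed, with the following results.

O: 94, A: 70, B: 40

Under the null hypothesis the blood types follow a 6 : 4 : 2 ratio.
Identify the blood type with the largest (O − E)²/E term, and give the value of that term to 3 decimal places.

B, 1.059

Ratio total = 12. Expected counts: 204×6/12 = 102, 204×4/12 = 68, 204×2/12 = 34.
χ² = (94−102)²/102 + (70−68)²/68 + (40−34)²/34
   = 0.6275 + 0.0588 + 1.0588
The largest term is for B: 1.059.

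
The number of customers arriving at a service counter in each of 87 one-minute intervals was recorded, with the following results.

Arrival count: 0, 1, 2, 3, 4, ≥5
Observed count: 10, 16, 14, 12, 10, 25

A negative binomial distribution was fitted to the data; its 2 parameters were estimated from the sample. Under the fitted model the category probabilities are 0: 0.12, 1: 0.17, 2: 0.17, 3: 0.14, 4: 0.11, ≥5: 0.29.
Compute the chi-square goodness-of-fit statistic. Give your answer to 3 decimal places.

0.184

Expected counts E_i = n·p_i: 87×0.12 = 10.44, 87×0.17 = 14.79, 87×0.17 = 14.79, 87×0.14 = 12.18, 87×0.11 = 9.57, 87×0.29 = 25.23.
0: (10 − 10.44)²/10.44 = 0.1936/10.44 = 0.0185
1: (16 − 14.79)²/14.79 = 1.4641/14.79 = 0.0990
2: (14 − 14.79)²/14.79 = 0.6241/14.79 = 0.0422
3: (12 − 12.18)²/12.18 = 0.0324/12.18 = 0.0027
4: (10 − 9.57)²/9.57 = 0.1849/9.57 = 0.0193
≥5: (25 − 25.23)²/25.23 = 0.0529/25.23 = 0.0021
Sum = 0.184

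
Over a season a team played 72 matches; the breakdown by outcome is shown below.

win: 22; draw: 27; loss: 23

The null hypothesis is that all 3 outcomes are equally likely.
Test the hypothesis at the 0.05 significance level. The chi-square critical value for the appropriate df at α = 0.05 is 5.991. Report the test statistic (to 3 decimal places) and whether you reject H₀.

Expected count for each of the 3 categories: 72/3 = 24.
cat         O        E   (O−E)²/E
win        22       24     0.1667
draw       27       24     0.3750
loss       23       24     0.0417
Sum = 0.583
df = 2. Since 0.583 < 5.991, we do not reject H₀.

0.583; do not reject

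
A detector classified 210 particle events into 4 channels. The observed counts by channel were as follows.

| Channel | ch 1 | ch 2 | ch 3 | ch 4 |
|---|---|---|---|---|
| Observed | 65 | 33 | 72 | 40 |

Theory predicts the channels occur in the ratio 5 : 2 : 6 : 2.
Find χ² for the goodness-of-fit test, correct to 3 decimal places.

Ratio total = 15. Expected counts: 210×5/15 = 70, 210×2/15 = 28, 210×6/15 = 84, 210×2/15 = 28.
ch 1: (65 − 70)²/70 = 25/70 = 0.3571
ch 2: (33 − 28)²/28 = 25/28 = 0.8929
ch 3: (72 − 84)²/84 = 144/84 = 1.7143
ch 4: (40 − 28)²/28 = 144/28 = 5.1429
Sum = 8.107

8.107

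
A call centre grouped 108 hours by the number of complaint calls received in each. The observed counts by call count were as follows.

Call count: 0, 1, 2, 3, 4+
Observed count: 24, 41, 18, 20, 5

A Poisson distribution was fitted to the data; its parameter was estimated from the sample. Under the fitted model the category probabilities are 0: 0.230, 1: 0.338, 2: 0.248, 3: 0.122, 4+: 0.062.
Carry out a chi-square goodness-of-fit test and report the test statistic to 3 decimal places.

7.427

Expected counts E_i = n·p_i: 108×0.230 = 24.84, 108×0.338 = 36.504, 108×0.248 = 26.784, 108×0.122 = 13.176, 108×0.062 = 6.696.
χ² = (24−24.84)²/24.84 + (41−36.504)²/36.504 + (18−26.784)²/26.784 + (20−13.176)²/13.176 + (5−6.696)²/6.696
   = 0.0284 + 0.5537 + 2.8808 + 3.5342 + 0.4296
Sum = 7.427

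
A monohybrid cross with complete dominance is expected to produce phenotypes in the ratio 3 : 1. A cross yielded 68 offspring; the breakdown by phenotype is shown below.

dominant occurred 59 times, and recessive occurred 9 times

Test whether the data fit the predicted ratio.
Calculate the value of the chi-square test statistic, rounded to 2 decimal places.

5.02

Ratio total = 4. Expected counts: 68×3/4 = 51, 68×1/4 = 17.
χ² = (59−51)²/51 + (9−17)²/17
   = 1.255 + 3.765
Sum = 5.02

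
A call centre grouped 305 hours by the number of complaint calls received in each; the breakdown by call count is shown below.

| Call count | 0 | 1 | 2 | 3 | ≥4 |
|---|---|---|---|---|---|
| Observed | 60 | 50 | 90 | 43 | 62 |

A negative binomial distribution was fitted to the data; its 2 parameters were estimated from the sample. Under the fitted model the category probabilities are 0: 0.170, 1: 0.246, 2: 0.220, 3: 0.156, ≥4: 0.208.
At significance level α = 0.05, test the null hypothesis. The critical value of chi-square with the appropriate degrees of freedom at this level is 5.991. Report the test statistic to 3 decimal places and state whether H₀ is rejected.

17.920; reject

Expected counts E_i = n·p_i: 305×0.170 = 51.85, 305×0.246 = 75.03, 305×0.220 = 67.1, 305×0.156 = 47.58, 305×0.208 = 63.44.
χ² = (60−51.85)²/51.85 + (50−75.03)²/75.03 + (90−67.1)²/67.1 + (43−47.58)²/47.58 + (62−63.44)²/63.44
   = 1.2811 + 8.3500 + 7.8154 + 0.4409 + 0.0327
Sum = 17.920
df = 2. Since 17.920 > 5.991, we reject H₀.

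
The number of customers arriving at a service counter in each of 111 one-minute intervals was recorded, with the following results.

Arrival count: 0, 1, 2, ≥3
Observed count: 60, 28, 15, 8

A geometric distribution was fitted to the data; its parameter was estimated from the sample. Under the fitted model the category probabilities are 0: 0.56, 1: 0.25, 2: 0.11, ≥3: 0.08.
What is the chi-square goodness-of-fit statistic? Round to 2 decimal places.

0.80

Expected counts E_i = n·p_i: 111×0.56 = 62.16, 111×0.25 = 27.75, 111×0.11 = 12.21, 111×0.08 = 8.88.
χ² = (60−62.16)²/62.16 + (28−27.75)²/27.75 + (15−12.21)²/12.21 + (8−8.88)²/8.88
   = 0.075 + 0.002 + 0.638 + 0.087
Sum = 0.80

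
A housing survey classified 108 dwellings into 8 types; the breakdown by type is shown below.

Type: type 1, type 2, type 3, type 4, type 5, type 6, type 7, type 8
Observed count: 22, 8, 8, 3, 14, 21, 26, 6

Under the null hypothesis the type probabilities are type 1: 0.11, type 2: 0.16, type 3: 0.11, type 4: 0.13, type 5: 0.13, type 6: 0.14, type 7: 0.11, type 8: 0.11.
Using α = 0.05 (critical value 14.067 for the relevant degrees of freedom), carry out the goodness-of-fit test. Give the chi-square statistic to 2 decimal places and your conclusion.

Expected counts E_i = n·p_i: 108×0.11 = 11.88, 108×0.16 = 17.28, 108×0.11 = 11.88, 108×0.13 = 14.04, 108×0.13 = 14.04, 108×0.14 = 15.12, 108×0.11 = 11.88, 108×0.11 = 11.88.
χ² = (22−11.88)²/11.88 + (8−17.28)²/17.28 + (8−11.88)²/11.88 + (3−14.04)²/14.04 + (14−14.04)²/14.04 + (21−15.12)²/15.12 + (26−11.88)²/11.88 + (6−11.88)²/11.88
   = 8.621 + 4.984 + 1.267 + 8.681 + 0.000 + 2.287 + 16.782 + 2.910
Sum = 45.53
df = 7. Since 45.53 > 14.067, we reject H₀.

45.53; reject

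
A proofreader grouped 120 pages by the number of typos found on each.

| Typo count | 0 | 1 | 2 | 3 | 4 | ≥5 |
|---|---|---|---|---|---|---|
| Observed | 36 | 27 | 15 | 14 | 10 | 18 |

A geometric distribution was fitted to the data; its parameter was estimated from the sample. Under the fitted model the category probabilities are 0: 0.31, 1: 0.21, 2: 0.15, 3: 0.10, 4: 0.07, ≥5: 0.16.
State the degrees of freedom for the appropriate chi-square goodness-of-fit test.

There are k = 6 categories and 1 parameter estimated from the data, so df = 6 − 1 − 1 = 4.

4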